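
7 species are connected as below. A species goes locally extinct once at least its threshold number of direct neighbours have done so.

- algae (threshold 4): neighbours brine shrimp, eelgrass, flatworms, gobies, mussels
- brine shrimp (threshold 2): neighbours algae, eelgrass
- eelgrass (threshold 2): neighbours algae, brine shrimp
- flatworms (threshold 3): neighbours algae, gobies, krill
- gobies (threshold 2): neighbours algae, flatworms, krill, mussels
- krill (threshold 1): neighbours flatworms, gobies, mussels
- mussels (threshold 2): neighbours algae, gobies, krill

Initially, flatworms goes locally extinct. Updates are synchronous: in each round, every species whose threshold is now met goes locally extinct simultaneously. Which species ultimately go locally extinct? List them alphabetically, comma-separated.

flatworms, gobies, krill, mussels

Round 1 — flatworms goes locally extinct (initial).
Round 2 — checking thresholds:
  algae: 1 of 5 neighbours < 4, not yet.
  gobies: 1 of 4 neighbours < 2, not yet.
  krill: 1 of 3 neighbours ≥ 1, goes locally extinct.
Round 3 — checking thresholds:
  algae: 1 of 5 neighbours < 4, not yet.
  gobies: 2 of 4 neighbours ≥ 2, goes locally extinct.
  mussels: 1 of 3 neighbours < 2, not yet.
Round 4 — checking thresholds:
  algae: 2 of 5 neighbours < 4, not yet.
  mussels: 2 of 3 neighbours ≥ 2, goes locally extinct.
Round 5 — no new extinctions; cascade stops.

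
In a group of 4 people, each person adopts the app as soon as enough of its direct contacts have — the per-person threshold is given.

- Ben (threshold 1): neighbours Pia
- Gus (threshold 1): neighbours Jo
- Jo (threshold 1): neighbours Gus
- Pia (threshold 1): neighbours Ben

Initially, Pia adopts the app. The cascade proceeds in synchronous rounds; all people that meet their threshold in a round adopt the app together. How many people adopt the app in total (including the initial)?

2

Round 1 — Pia adopts the app (initial).
Round 2 — checking thresholds:
  Ben: 1 of 1 neighbours ≥ 1, adopts the app.
Round 3 — no new adoptions; cascade stops.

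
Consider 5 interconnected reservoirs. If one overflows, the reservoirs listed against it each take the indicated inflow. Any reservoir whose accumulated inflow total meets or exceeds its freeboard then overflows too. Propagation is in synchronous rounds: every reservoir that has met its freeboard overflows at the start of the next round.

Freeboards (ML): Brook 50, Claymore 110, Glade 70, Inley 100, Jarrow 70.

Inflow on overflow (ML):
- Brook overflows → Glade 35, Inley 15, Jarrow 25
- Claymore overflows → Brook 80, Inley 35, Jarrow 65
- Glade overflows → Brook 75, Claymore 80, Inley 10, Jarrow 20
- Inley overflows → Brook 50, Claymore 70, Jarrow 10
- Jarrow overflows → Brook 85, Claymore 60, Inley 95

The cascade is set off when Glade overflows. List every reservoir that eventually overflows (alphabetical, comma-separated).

Brook, Glade

Round 1 — Glade overflows (initial).
  Brook: +75 → 75 ≥ 50
  Claymore: +80 → 80 < 110
  Inley: +10 → 10 < 100
  Jarrow: +20 → 20 < 70
Round 2 — Brook overflows.
  Inley: +15 → 25 < 100
  Jarrow: +25 → 45 < 70
No further overflows.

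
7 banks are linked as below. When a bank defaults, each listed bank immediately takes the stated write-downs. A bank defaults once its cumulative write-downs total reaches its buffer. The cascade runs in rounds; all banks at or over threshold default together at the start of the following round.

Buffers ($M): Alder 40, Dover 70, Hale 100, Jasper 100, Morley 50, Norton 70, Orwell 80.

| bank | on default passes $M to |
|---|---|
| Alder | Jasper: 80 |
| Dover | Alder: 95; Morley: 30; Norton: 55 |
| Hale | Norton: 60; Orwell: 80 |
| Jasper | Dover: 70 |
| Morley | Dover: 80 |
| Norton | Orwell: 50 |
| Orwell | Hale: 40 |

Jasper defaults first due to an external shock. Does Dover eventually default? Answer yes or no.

yes

Round 1 — Jasper defaults (initial).
  Dover: +70 → 70 ≥ 70
Round 2 — Dover defaults.
  Alder: +95 → 95 ≥ 40
  Morley: +30 → 30 < 50
  Norton: +55 → 55 < 70
Round 3 — Alder defaults.
No further defaults.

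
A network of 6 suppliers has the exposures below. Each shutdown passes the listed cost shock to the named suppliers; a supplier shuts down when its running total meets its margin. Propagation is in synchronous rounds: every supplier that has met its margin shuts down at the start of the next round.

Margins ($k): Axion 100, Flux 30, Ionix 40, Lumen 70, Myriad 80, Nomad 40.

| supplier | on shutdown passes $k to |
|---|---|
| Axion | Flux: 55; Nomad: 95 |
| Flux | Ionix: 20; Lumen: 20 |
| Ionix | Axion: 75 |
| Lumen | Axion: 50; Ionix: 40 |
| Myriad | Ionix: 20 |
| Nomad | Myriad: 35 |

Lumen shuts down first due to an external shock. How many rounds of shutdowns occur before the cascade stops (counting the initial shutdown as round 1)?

4

Round 1 — Lumen shuts down (initial).
  Axion: +50 → 50 < 100
  Ionix: +40 → 40 ≥ 40
Round 2 — Ionix shuts down.
  Axion: +75 → 125 ≥ 100
Round 3 — Axion shuts down.
  Flux: +55 → 55 ≥ 30
  Nomad: +95 → 95 ≥ 40
Round 4 — Flux, Nomad shut down.
  Myriad: +35 → 35 < 80
No further shutdowns.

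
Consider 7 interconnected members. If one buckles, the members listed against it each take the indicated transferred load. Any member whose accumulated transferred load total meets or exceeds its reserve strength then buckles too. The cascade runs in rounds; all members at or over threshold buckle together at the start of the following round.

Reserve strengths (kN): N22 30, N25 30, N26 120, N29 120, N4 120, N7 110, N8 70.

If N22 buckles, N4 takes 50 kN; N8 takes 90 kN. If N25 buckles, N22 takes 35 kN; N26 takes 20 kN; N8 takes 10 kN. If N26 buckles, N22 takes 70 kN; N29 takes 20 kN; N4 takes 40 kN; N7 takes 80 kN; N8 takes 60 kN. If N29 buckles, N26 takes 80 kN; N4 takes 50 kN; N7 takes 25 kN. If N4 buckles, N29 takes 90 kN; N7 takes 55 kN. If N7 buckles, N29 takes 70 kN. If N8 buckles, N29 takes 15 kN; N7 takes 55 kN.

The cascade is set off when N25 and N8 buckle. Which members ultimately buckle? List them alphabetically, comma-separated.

Round 1 — N25, N8 buckle (initial).
  N22: +35 → 35 ≥ 30
  N26: +20 → 20 < 120
  N29: +15 → 15 < 120
  N7: +55 → 55 < 110
Round 2 — N22 buckles.
  N4: +50 → 50 < 120
No further bucklings.

N22, N25, N8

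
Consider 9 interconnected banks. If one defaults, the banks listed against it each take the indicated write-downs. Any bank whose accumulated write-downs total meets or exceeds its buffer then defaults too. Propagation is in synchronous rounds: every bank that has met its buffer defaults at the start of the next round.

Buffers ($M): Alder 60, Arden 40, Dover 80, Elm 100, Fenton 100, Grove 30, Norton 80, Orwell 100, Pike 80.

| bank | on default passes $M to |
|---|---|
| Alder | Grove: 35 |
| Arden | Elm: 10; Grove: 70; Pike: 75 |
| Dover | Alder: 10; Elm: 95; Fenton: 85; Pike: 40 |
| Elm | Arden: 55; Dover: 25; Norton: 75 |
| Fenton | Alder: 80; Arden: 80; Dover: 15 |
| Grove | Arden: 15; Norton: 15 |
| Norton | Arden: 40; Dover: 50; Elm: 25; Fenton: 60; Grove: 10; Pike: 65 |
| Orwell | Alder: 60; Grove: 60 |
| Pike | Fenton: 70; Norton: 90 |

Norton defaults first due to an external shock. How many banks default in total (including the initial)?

6

Round 1 — Norton defaults (initial).
  Arden: +40 → 40 ≥ 40
  Dover: +50 → 50 < 80
  Elm: +25 → 25 < 100
  Fenton: +60 → 60 < 100
  Grove: +10 → 10 < 30
  Pike: +65 → 65 < 80
Round 2 — Arden defaults.
  Elm: +10 → 35 < 100
  Grove: +70 → 80 ≥ 30
  Pike: +75 → 140 ≥ 80
Round 3 — Grove, Pike default.
  Fenton: +70 → 130 ≥ 100
Round 4 — Fenton defaults.
  Alder: +80 → 80 ≥ 60
  Dover: +15 → 65 < 80
Round 5 — Alder defaults.
No further defaults.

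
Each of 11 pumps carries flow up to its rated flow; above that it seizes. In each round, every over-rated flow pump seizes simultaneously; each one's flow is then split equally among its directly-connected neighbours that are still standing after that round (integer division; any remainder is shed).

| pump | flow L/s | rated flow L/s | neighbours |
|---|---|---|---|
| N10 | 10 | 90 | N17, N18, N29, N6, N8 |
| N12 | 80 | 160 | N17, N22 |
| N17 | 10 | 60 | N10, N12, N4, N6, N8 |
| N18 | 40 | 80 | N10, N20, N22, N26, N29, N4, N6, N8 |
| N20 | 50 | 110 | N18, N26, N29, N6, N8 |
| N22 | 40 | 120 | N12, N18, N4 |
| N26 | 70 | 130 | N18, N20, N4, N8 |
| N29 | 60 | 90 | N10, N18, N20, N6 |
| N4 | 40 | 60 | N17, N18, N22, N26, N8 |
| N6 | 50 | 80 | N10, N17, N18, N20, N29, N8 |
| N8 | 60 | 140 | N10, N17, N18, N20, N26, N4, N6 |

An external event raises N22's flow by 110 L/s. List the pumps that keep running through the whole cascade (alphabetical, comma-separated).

N10, N12, N17, N20, N26, N29, N6, N8

Round 1 — N22 at 150 > 120. N22 seizes.
  N22 sheds 150 L/s to N12, N18, N4: 50 each.
    N12: 80+50 = 130 ≤ 160
    N18: 40+50 = 90 > 80
    N4: 40+50 = 90 > 60
Round 2 — N18, N4 seize.
  N18 sheds 90 L/s to N10, N20, N26, N29, N6, N8: 15 each.
    N10: 10+15 = 25 ≤ 90
    N20: 50+15 = 65 ≤ 110
    N26: 70+15 = 85 ≤ 130
    N29: 60+15 = 75 ≤ 90
    N6: 50+15 = 65 ≤ 80
    N8: 60+15 = 75 ≤ 140
  N4 sheds 90 L/s to N17, N26, N8: 30 each.
    N17: 10+30 = 40 ≤ 60
    N26: 85+30 = 115 ≤ 130
    N8: 75+30 = 105 ≤ 140
No further seizures.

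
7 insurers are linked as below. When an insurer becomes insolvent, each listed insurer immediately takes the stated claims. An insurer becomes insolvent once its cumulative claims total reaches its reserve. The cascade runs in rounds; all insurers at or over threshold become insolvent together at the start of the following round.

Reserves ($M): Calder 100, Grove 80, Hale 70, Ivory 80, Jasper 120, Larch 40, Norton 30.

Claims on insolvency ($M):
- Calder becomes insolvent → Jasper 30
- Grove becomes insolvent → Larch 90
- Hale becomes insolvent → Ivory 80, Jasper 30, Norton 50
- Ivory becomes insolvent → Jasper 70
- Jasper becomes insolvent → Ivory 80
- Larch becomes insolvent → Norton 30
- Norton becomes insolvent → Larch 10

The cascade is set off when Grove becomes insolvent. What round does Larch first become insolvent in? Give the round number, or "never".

2

Round 1 — Grove becomes insolvent (initial).
  Larch: +90 → 90 ≥ 40
Round 2 — Larch becomes insolvent.
  Norton: +30 → 30 ≥ 30
Round 3 — Norton becomes insolvent.
No further insolvencies.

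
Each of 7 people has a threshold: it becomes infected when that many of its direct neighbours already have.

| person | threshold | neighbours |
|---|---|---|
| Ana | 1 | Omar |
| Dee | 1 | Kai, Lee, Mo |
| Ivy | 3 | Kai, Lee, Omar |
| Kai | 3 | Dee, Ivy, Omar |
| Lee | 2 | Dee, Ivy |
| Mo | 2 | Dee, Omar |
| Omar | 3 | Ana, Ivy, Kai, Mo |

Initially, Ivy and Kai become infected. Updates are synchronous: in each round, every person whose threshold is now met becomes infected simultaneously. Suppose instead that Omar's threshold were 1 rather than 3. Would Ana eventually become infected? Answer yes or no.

With Omar's threshold at 1:
Round 1 — Ivy, Kai become infected (initial).
Round 2 — checking thresholds:
  Dee: 1 of 3 neighbours ≥ 1, becomes infected.
  Lee: 1 of 2 neighbours < 2, below threshold.
  Omar: 2 of 4 neighbours ≥ 1, becomes infected.
Round 3 — checking thresholds:
  Ana: 1 of 1 neighbours ≥ 1, becomes infected.
  Lee: 2 of 2 neighbours ≥ 2, becomes infected.
  Mo: 2 of 2 neighbours ≥ 2, becomes infected.
Round 4 — no new infections; cascade stops.

yes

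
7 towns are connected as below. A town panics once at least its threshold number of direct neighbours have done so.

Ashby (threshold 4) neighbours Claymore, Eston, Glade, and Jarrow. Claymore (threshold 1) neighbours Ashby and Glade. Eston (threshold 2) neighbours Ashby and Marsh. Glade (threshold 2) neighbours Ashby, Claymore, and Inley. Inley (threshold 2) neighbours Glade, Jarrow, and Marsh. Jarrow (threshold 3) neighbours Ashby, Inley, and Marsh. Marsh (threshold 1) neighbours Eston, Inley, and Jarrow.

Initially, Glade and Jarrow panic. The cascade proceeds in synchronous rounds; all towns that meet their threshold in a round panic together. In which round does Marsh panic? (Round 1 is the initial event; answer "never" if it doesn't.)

2

Round 1 — Glade, Jarrow panic (initial).
Round 2 — checking thresholds:
  Ashby: 2 of 4 neighbours < 4, holds.
  Claymore: 1 of 2 neighbours ≥ 1, panics.
  Inley: 2 of 3 neighbours ≥ 2, panics.
  Marsh: 1 of 3 neighbours ≥ 1, panics.
Round 3 — no new panics; cascade stops.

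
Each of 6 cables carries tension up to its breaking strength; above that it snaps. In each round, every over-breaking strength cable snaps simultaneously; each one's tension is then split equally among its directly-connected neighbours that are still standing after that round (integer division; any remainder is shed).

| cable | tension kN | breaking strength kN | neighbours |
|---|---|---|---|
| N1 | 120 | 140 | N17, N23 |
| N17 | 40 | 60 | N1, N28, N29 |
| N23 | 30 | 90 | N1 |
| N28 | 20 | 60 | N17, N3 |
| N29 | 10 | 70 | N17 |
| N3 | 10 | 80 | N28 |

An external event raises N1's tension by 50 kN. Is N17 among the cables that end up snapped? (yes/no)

yes

Round 1 — N1 at 170 > 140. N1 snaps.
  N1 sheds 170 kN to N17, N23: 85 each.
    N17: 40+85 = 125 > 60
    N23: 30+85 = 115 > 90
Round 2 — N17, N23 snap.
  N17 sheds 125 kN to N28, N29: 62 each (1 lost).
    N28: 20+62 = 82 > 60
    N29: 10+62 = 72 > 70
  N23 sheds 115 kN: no online neighbours, lost.
Round 3 — N28, N29 snap.
  N28 sheds 82 kN to N3: 82 each.
    N3: 10+82 = 92 > 80
  N29 sheds 72 kN: no online neighbours, lost.
Round 4 — N3 snaps.
  N3 sheds 92 kN: no online neighbours, lost.
No further breaks.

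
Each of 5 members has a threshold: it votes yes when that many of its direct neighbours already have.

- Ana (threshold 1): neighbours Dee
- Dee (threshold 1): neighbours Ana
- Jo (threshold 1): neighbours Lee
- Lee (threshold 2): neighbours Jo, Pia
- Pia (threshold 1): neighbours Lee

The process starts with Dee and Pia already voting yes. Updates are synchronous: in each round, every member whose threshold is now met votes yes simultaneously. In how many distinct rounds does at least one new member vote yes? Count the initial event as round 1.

2

Round 1 — Dee, Pia vote yes (initial).
Round 2 — checking thresholds:
  Ana: 1 of 1 neighbours ≥ 1, votes yes.
  Lee: 1 of 2 neighbours < 2, not yet.
Round 3 — no new yes votes; cascade stops.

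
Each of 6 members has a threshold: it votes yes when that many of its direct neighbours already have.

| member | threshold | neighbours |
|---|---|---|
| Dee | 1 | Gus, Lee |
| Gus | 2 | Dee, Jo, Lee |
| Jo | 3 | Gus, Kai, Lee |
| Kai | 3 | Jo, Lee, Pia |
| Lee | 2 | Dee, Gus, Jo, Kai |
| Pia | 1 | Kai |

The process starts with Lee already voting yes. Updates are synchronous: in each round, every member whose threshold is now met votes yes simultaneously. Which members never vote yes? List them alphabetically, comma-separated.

Round 1 — Lee votes yes (initial).
Round 2 — checking thresholds:
  Dee: 1 of 2 neighbours ≥ 1, votes yes.
  Gus: 1 of 3 neighbours < 2, not yet.
  Jo: 1 of 3 neighbours < 3, not yet.
  Kai: 1 of 3 neighbours < 3, not yet.
Round 3 — checking thresholds:
  Gus: 2 of 3 neighbours ≥ 2, votes yes.
  Jo: 1 of 3 neighbours < 3, not yet.
  Kai: 1 of 3 neighbours < 3, not yet.
Round 4 — no new yes votes; cascade stops.

Jo, Kai, Pia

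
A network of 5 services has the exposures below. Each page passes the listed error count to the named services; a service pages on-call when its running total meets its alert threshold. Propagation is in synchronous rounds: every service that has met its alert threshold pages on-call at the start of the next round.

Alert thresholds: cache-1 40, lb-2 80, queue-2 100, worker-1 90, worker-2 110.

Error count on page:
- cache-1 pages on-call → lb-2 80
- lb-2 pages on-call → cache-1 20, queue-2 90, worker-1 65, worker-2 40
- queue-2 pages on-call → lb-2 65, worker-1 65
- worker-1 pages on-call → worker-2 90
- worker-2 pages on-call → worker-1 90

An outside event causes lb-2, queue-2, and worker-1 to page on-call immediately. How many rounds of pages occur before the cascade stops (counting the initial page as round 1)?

2

Round 1 — lb-2, queue-2, worker-1 page on-call (initial).
  cache-1: +20 → 20 < 40
  worker-2: +40+90 → 130 ≥ 110
Round 2 — worker-2 pages on-call.
No further pages.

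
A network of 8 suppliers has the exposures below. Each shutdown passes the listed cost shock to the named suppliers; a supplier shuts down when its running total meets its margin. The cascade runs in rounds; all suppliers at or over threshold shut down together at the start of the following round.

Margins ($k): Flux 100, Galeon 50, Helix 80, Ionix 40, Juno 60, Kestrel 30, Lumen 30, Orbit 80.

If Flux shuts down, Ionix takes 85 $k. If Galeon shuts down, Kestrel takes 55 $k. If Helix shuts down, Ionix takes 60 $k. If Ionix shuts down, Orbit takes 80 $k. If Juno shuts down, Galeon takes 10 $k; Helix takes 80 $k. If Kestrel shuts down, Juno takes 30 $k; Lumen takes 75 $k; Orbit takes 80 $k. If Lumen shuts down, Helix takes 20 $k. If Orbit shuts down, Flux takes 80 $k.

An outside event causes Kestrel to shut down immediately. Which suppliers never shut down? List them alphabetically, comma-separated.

Round 1 — Kestrel shuts down (initial).
  Juno: +30 → 30 < 60
  Lumen: +75 → 75 ≥ 30
  Orbit: +80 → 80 ≥ 80
Round 2 — Lumen, Orbit shut down.
  Flux: +80 → 80 < 100
  Helix: +20 → 20 < 80
No further shutdowns.

Flux, Galeon, Helix, Ionix, Juno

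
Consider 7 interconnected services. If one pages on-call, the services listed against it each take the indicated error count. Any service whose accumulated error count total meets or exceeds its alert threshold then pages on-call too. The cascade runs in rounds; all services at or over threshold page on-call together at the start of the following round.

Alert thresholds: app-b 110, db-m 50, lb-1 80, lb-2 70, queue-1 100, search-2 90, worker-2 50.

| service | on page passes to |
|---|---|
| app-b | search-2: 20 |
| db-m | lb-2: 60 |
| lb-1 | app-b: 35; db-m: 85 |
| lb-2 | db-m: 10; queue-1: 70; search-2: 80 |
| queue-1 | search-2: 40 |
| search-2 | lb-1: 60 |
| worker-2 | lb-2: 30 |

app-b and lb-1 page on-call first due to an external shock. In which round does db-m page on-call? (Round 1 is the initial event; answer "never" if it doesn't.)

2

Round 1 — app-b, lb-1 page on-call (initial).
  db-m: +85 → 85 ≥ 50
  search-2: +20 → 20 < 90
Round 2 — db-m pages on-call.
  lb-2: +60 → 60 < 70
No further pages.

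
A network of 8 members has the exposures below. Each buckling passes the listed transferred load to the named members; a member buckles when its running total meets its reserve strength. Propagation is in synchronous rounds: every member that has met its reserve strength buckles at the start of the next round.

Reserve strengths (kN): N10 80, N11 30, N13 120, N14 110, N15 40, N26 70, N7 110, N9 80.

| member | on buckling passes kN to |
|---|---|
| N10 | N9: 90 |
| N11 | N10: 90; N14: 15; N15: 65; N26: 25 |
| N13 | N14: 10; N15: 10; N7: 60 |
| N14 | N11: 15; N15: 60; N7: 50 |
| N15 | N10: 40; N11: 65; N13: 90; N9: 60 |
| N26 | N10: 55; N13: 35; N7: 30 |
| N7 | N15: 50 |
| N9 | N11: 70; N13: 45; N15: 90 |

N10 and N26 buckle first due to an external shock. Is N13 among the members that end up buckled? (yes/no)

yes

Round 1 — N10, N26 buckle (initial).
  N13: +35 → 35 < 120
  N7: +30 → 30 < 110
  N9: +90 → 90 ≥ 80
Round 2 — N9 buckles.
  N11: +70 → 70 ≥ 30
  N13: +45 → 80 < 120
  N15: +90 → 90 ≥ 40
Round 3 — N11, N15 buckle.
  N13: +90 → 170 ≥ 120
  N14: +15 → 15 < 110
Round 4 — N13 buckles.
  N14: +10 → 25 < 110
  N7: +60 → 90 < 110
No further bucklings.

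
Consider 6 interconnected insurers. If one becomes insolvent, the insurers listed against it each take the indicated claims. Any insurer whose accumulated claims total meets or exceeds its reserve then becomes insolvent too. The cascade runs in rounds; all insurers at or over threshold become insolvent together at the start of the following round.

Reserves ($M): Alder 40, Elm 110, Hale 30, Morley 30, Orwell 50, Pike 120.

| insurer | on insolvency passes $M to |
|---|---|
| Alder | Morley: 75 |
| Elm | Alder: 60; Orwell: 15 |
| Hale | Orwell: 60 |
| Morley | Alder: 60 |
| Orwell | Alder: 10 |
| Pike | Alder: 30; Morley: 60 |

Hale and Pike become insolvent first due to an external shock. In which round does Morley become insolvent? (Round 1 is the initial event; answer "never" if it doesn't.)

2

Round 1 — Hale, Pike become insolvent (initial).
  Alder: +30 → 30 < 40
  Morley: +60 → 60 ≥ 30
  Orwell: +60 → 60 ≥ 50
Round 2 — Morley, Orwell become insolvent.
  Alder: +60+10 → 100 ≥ 40
Round 3 — Alder becomes insolvent.
No further insolvencies.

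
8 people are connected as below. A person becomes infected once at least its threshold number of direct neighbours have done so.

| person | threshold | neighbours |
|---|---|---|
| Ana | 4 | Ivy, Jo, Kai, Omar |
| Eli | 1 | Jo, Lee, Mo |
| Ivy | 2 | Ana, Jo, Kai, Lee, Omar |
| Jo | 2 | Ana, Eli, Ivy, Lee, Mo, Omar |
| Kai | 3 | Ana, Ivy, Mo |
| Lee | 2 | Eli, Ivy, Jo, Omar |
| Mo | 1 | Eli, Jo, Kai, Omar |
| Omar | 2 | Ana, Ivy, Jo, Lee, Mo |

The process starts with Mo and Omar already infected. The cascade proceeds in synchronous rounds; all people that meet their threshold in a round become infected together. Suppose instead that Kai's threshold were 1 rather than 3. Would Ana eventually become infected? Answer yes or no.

yes

With Kai's threshold at 1:
Round 1 — Mo, Omar become infected (initial).
Round 2 — checking thresholds:
  Ana: 1 of 4 neighbours < 4, below threshold.
  Eli: 1 of 3 neighbours ≥ 1, becomes infected.
  Ivy: 1 of 5 neighbours < 2, below threshold.
  Jo: 2 of 6 neighbours ≥ 2, becomes infected.
  Kai: 1 of 3 neighbours ≥ 1, becomes infected.
  Lee: 1 of 4 neighbours < 2, below threshold.
Round 3 — checking thresholds:
  Ana: 3 of 4 neighbours < 4, below threshold.
  Ivy: 3 of 5 neighbours ≥ 2, becomes infected.
  Lee: 3 of 4 neighbours ≥ 2, becomes infected.
Round 4 — checking thresholds:
  Ana: 4 of 4 neighbours ≥ 4, becomes infected.
Round 5 — no new infections; cascade stops.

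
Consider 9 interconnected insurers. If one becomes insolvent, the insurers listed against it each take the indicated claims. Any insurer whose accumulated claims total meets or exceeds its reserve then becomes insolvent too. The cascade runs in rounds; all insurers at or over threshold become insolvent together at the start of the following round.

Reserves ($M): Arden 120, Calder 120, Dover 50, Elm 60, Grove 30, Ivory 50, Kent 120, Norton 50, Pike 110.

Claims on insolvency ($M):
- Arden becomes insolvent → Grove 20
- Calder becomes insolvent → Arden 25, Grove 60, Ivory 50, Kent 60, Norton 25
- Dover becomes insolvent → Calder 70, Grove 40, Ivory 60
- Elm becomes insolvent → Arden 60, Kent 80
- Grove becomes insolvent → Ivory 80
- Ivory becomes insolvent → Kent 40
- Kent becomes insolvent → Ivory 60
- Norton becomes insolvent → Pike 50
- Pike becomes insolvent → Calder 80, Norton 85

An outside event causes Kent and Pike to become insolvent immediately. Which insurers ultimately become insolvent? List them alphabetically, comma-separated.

Ivory, Kent, Norton, Pike

Round 1 — Kent, Pike become insolvent (initial).
  Calder: +80 → 80 < 120
  Ivory: +60 → 60 ≥ 50
  Norton: +85 → 85 ≥ 50
Round 2 — Ivory, Norton become insolvent.
No further insolvencies.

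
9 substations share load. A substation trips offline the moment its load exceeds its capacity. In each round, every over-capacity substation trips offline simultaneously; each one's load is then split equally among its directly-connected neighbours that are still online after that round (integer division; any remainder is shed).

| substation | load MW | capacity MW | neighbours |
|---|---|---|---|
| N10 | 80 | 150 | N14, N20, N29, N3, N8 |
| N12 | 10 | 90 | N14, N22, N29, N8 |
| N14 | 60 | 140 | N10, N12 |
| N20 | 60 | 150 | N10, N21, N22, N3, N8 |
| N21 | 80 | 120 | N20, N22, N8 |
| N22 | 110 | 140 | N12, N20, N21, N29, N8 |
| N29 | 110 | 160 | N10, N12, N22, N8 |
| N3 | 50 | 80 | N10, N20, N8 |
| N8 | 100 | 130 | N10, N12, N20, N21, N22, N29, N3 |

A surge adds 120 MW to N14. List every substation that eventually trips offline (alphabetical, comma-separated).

Round 1 — N14 at 180 > 140. N14 trips offline.
  N14 sheds 180 MW to N10, N12: 90 each.
    N10: 80+90 = 170 > 150
    N12: 10+90 = 100 > 90
Round 2 — N10, N12 trip offline.
  N10 sheds 170 MW to N20, N29, N3, N8: 42 each (2 lost).
    N20: 60+42 = 102 ≤ 150
    N29: 110+42 = 152 ≤ 160
    N3: 50+42 = 92 > 80
    N8: 100+42 = 142 > 130
  N12 sheds 100 MW to N22, N29, N8: 33 each (1 lost).
    N22: 110+33 = 143 > 140
    N29: 152+33 = 185 > 160
    N8: 142+33 = 175 > 130
Round 3 — N22, N29, N3, N8 trip offline.
  N22 sheds 143 MW to N20, N21: 71 each (1 lost).
    N20: 102+71 = 173 > 150
    N21: 80+71 = 151 > 120
  N29 sheds 185 MW: no online neighbours, lost.
  N3 sheds 92 MW to N20: 92 each.
    N20: 173+92 = 265 > 150
  N8 sheds 175 MW to N20, N21: 87 each (1 lost).
    N20: 265+87 = 352 > 150
    N21: 151+87 = 238 > 120
Round 4 — N20, N21 trip offline.
  N20 sheds 352 MW: no online neighbours, lost.
  N21 sheds 238 MW: no online neighbours, lost.
No further trips.

N10, N12, N14, N20, N21, N22, N29, N3, N8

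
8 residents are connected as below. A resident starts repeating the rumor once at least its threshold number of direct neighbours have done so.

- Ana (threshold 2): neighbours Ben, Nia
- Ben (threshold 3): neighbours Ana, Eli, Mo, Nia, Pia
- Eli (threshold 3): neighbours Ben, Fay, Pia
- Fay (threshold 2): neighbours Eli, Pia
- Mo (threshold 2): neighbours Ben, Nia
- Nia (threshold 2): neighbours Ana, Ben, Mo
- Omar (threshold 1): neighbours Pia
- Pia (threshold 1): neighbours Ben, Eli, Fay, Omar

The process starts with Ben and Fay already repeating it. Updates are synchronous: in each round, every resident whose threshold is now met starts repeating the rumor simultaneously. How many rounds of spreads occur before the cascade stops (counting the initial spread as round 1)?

3

Round 1 — Ben, Fay start repeating the rumor (initial).
Round 2 — checking thresholds:
  Ana: 1 of 2 neighbours < 2, below threshold.
  Eli: 2 of 3 neighbours < 3, below threshold.
  Mo: 1 of 2 neighbours < 2, below threshold.
  Nia: 1 of 3 neighbours < 2, below threshold.
  Pia: 2 of 4 neighbours ≥ 1, starts repeating the rumor.
Round 3 — checking thresholds:
  Ana: 1 of 2 neighbours < 2, below threshold.
  Eli: 3 of 3 neighbours ≥ 3, starts repeating the rumor.
  Mo: 1 of 2 neighbours < 2, below threshold.
  Nia: 1 of 3 neighbours < 2, below threshold.
  Omar: 1 of 1 neighbours ≥ 1, starts repeating the rumor.
Round 4 — no new spreads; cascade stops.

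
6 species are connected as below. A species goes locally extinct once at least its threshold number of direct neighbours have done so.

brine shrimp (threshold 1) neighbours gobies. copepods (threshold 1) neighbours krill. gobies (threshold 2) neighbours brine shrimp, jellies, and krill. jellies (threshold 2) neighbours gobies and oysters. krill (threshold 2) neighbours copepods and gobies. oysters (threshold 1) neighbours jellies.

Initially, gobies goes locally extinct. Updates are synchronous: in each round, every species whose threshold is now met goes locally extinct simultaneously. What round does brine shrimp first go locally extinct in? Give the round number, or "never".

2

Round 1 — gobies goes locally extinct (initial).
Round 2 — checking thresholds:
  brine shrimp: 1 of 1 neighbours ≥ 1, goes locally extinct.
  jellies: 1 of 2 neighbours < 2, below threshold.
  krill: 1 of 2 neighbours < 2, below threshold.
Round 3 — no new extinctions; cascade stops.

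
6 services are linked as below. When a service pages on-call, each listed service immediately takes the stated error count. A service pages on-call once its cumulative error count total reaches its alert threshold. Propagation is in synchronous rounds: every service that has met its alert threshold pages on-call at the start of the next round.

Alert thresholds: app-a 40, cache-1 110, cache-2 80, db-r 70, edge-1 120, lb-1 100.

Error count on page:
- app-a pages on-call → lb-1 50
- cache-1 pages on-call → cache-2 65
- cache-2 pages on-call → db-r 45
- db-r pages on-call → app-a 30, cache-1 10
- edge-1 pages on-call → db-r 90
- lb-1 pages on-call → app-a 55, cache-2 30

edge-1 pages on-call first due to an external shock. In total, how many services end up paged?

Round 1 — edge-1 pages on-call (initial).
  db-r: +90 → 90 ≥ 70
Round 2 — db-r pages on-call.
  app-a: +30 → 30 < 40
  cache-1: +10 → 10 < 110
No further pages.

2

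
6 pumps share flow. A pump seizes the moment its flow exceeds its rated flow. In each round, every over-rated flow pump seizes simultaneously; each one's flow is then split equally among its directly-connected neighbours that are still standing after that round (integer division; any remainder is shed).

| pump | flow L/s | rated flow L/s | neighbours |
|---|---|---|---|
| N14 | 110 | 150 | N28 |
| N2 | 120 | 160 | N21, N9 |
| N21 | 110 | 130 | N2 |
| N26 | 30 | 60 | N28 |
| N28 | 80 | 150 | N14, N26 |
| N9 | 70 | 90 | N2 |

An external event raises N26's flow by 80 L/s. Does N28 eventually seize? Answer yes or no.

yes

Round 1 — N26 at 110 > 60. N26 seizes.
  N26 sheds 110 L/s to N28: 110 each.
    N28: 80+110 = 190 > 150
Round 2 — N28 seizes.
  N28 sheds 190 L/s to N14: 190 each.
    N14: 110+190 = 300 > 150
Round 3 — N14 seizes.
  N14 sheds 300 L/s: no online neighbours, lost.
No further seizures.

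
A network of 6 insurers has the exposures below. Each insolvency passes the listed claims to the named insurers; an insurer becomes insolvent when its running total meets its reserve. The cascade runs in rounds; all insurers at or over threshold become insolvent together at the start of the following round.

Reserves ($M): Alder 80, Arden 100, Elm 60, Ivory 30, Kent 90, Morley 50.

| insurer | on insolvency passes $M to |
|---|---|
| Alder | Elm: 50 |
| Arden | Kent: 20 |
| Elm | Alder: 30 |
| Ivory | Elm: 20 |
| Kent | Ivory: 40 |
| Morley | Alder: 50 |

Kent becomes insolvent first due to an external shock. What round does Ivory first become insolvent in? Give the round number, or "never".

Round 1 — Kent becomes insolvent (initial).
  Ivory: +40 → 40 ≥ 30
Round 2 — Ivory becomes insolvent.
  Elm: +20 → 20 < 60
No further insolvencies.

2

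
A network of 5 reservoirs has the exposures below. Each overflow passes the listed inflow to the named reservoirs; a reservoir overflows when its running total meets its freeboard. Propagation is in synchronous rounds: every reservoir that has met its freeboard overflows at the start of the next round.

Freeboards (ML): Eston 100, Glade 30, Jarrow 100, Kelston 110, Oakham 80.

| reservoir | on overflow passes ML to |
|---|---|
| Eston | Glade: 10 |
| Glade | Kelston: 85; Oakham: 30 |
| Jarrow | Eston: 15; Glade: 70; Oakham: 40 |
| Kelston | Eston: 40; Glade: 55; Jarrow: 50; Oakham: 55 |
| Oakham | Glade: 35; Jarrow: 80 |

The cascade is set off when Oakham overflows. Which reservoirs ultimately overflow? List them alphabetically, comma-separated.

Glade, Oakham

Round 1 — Oakham overflows (initial).
  Glade: +35 → 35 ≥ 30
  Jarrow: +80 → 80 < 100
Round 2 — Glade overflows.
  Kelston: +85 → 85 < 110
No further overflows.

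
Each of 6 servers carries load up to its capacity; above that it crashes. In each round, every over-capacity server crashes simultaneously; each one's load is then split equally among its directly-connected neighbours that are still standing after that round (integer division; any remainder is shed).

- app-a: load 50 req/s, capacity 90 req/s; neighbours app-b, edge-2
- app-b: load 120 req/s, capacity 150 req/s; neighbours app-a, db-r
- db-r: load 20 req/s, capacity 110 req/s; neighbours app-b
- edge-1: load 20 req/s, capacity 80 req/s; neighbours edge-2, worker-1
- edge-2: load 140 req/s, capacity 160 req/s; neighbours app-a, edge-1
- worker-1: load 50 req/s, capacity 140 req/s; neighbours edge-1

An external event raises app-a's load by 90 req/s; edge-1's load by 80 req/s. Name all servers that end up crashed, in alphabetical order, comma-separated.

app-a, app-b, db-r, edge-1, edge-2

Round 1 — app-a at 140 > 90; edge-1 at 100 > 80. app-a, edge-1 crash.
  app-a sheds 140 req/s to app-b, edge-2: 70 each.
    app-b: 120+70 = 190 > 150
    edge-2: 140+70 = 210 > 160
  edge-1 sheds 100 req/s to edge-2, worker-1: 50 each.
    edge-2: 210+50 = 260 > 160
    worker-1: 50+50 = 100 ≤ 140
Round 2 — app-b, edge-2 crash.
  app-b sheds 190 req/s to db-r: 190 each.
    db-r: 20+190 = 210 > 110
  edge-2 sheds 260 req/s: no online neighbours, lost.
Round 3 — db-r crashes.
  db-r sheds 210 req/s: no online neighbours, lost.
No further crashes.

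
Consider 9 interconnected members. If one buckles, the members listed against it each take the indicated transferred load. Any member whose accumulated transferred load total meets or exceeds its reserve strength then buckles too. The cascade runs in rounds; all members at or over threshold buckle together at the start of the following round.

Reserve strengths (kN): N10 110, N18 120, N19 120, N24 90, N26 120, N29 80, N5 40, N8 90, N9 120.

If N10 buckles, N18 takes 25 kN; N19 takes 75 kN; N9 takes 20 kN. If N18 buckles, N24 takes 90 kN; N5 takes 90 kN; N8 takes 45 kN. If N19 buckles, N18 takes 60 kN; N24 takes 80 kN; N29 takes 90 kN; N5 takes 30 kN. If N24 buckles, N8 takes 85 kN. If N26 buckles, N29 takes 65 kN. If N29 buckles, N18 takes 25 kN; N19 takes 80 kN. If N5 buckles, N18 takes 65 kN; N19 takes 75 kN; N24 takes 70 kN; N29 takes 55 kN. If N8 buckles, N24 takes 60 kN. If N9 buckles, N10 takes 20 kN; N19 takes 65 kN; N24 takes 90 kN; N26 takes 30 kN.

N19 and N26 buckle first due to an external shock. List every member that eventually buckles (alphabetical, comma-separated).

Round 1 — N19, N26 buckle (initial).
  N18: +60 → 60 < 120
  N24: +80 → 80 < 90
  N29: +90+65 → 155 ≥ 80
  N5: +30 → 30 < 40
Round 2 — N29 buckles.
  N18: +25 → 85 < 120
No further bucklings.

N19, N26, N29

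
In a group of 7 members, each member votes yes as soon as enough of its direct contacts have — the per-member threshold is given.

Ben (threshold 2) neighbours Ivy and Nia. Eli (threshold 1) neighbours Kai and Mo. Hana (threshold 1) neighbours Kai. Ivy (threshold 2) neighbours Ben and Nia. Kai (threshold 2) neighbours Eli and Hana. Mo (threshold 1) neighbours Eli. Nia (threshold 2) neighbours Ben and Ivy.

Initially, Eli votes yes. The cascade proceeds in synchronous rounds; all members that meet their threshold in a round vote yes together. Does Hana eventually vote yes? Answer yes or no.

no

Round 1 — Eli votes yes (initial).
Round 2 — checking thresholds:
  Kai: 1 of 2 neighbours < 2, holds.
  Mo: 1 of 1 neighbours ≥ 1, votes yes.
Round 3 — no new yes votes; cascade stops.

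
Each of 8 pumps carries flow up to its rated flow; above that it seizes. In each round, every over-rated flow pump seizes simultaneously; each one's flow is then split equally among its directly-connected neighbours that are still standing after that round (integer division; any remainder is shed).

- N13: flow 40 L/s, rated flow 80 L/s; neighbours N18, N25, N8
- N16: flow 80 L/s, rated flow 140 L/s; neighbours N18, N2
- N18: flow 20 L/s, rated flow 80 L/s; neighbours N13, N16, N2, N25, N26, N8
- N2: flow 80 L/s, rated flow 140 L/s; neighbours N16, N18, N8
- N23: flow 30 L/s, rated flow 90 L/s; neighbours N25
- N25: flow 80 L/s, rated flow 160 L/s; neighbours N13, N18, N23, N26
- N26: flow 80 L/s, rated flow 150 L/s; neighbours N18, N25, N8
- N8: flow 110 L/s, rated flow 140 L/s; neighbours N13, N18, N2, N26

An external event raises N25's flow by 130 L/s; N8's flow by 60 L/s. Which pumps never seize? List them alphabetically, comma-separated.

N23

Round 1 — N25 at 210 > 160; N8 at 170 > 140. N25, N8 seize.
  N25 sheds 210 L/s to N13, N18, N23, N26: 52 each (2 lost).
    N13: 40+52 = 92 > 80
    N18: 20+52 = 72 ≤ 80
    N23: 30+52 = 82 ≤ 90
    N26: 80+52 = 132 ≤ 150
  N8 sheds 170 L/s to N13, N18, N2, N26: 42 each (2 lost).
    N13: 92+42 = 134 > 80
    N18: 72+42 = 114 > 80
    N2: 80+42 = 122 ≤ 140
    N26: 132+42 = 174 > 150
Round 2 — N13, N18, N26 seize.
  N13 sheds 134 L/s: no online neighbours, lost.
  N18 sheds 114 L/s to N16, N2: 57 each.
    N16: 80+57 = 137 ≤ 140
    N2: 122+57 = 179 > 140
  N26 sheds 174 L/s: no online neighbours, lost.
Round 3 — N2 seizes.
  N2 sheds 179 L/s to N16: 179 each.
    N16: 137+179 = 316 > 140
Round 4 — N16 seizes.
  N16 sheds 316 L/s: no online neighbours, lost.
No further seizures.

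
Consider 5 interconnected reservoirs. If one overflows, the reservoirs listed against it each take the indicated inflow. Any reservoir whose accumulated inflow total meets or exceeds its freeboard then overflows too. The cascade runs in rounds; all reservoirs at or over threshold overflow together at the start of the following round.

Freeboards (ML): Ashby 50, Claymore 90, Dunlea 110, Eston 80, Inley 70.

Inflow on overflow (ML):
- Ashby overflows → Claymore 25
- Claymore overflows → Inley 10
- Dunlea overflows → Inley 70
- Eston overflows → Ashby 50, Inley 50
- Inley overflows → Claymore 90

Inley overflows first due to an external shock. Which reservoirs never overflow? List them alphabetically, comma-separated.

Ashby, Dunlea, Eston

Round 1 — Inley overflows (initial).
  Claymore: +90 → 90 ≥ 90
Round 2 — Claymore overflows.
No further overflows.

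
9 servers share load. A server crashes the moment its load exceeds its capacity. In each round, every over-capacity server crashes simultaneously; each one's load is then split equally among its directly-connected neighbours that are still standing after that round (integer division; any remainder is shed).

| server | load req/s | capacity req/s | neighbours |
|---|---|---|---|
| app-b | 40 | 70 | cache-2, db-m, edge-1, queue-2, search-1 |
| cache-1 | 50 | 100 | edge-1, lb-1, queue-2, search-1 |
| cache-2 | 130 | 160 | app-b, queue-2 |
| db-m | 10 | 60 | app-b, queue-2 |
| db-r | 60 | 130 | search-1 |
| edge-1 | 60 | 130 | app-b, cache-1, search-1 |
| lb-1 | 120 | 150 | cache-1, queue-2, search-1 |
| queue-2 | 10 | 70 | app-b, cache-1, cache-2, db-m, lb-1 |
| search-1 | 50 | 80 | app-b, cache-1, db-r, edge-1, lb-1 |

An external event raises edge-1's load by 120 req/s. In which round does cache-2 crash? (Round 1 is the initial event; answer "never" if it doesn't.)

3

Round 1 — edge-1 at 180 > 130. edge-1 crashes.
  edge-1 sheds 180 req/s to app-b, cache-1, search-1: 60 each.
    app-b: 40+60 = 100 > 70
    cache-1: 50+60 = 110 > 100
    search-1: 50+60 = 110 > 80
Round 2 — app-b, cache-1, search-1 crash.
  app-b sheds 100 req/s to cache-2, db-m, queue-2: 33 each (1 lost).
    cache-2: 130+33 = 163 > 160
    db-m: 10+33 = 43 ≤ 60
    queue-2: 10+33 = 43 ≤ 70
  cache-1 sheds 110 req/s to lb-1, queue-2: 55 each.
    lb-1: 120+55 = 175 > 150
    queue-2: 43+55 = 98 > 70
  search-1 sheds 110 req/s to db-r, lb-1: 55 each.
    db-r: 60+55 = 115 ≤ 130
    lb-1: 175+55 = 230 > 150
Round 3 — cache-2, lb-1, queue-2 crash.
  cache-2 sheds 163 req/s: no online neighbours, lost.
  lb-1 sheds 230 req/s: no online neighbours, lost.
  queue-2 sheds 98 req/s to db-m: 98 each.
    db-m: 43+98 = 141 > 60
Round 4 — db-m crashes.
  db-m sheds 141 req/s: no online neighbours, lost.
No further crashes.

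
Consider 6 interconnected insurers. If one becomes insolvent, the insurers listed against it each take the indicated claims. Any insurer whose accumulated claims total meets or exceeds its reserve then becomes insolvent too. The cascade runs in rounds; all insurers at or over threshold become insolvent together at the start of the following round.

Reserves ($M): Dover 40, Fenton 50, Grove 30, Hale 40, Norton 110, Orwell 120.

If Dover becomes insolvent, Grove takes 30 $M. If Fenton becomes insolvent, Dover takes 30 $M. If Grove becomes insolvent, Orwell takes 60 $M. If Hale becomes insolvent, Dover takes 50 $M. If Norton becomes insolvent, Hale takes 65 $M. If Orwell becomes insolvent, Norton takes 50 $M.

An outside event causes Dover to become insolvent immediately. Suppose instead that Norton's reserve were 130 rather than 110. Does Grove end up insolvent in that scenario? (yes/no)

With Norton's reserve at 130:
Round 1 — Dover becomes insolvent (initial).
  Grove: +30 → 30 ≥ 30
Round 2 — Grove becomes insolvent.
  Orwell: +60 → 60 < 120
No further insolvencies.

yes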